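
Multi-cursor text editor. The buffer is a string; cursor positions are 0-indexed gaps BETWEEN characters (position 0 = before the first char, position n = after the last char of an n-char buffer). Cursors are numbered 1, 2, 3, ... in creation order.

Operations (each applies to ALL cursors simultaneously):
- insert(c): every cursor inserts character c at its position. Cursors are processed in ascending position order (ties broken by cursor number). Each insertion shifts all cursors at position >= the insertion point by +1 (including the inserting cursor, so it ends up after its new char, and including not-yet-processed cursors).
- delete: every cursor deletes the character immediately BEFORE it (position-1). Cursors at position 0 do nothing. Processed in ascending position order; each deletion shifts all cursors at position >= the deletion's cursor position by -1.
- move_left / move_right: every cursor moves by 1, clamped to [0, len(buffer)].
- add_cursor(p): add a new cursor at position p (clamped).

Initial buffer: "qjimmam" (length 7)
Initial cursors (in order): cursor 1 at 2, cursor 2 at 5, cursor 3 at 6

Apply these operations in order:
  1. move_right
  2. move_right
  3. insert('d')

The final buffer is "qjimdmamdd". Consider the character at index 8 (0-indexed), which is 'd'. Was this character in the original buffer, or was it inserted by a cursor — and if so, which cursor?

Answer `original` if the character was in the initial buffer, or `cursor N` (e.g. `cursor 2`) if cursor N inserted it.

After op 1 (move_right): buffer="qjimmam" (len 7), cursors c1@3 c2@6 c3@7, authorship .......
After op 2 (move_right): buffer="qjimmam" (len 7), cursors c1@4 c2@7 c3@7, authorship .......
After op 3 (insert('d')): buffer="qjimdmamdd" (len 10), cursors c1@5 c2@10 c3@10, authorship ....1...23
Authorship (.=original, N=cursor N): . . . . 1 . . . 2 3
Index 8: author = 2

Answer: cursor 2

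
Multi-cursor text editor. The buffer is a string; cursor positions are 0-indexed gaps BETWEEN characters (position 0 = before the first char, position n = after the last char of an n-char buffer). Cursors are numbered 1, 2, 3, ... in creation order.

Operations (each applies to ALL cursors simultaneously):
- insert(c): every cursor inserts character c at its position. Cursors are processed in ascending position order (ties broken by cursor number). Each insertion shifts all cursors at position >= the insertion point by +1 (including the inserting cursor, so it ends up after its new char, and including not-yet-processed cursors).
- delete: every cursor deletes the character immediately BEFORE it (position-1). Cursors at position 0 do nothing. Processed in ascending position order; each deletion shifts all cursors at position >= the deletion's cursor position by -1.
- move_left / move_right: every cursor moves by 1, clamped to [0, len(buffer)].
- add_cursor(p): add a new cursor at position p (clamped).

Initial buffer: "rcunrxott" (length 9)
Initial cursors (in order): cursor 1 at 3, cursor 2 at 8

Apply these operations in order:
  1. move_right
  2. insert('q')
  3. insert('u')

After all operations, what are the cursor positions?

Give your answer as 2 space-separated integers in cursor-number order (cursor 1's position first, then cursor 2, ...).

After op 1 (move_right): buffer="rcunrxott" (len 9), cursors c1@4 c2@9, authorship .........
After op 2 (insert('q')): buffer="rcunqrxottq" (len 11), cursors c1@5 c2@11, authorship ....1.....2
After op 3 (insert('u')): buffer="rcunqurxottqu" (len 13), cursors c1@6 c2@13, authorship ....11.....22

Answer: 6 13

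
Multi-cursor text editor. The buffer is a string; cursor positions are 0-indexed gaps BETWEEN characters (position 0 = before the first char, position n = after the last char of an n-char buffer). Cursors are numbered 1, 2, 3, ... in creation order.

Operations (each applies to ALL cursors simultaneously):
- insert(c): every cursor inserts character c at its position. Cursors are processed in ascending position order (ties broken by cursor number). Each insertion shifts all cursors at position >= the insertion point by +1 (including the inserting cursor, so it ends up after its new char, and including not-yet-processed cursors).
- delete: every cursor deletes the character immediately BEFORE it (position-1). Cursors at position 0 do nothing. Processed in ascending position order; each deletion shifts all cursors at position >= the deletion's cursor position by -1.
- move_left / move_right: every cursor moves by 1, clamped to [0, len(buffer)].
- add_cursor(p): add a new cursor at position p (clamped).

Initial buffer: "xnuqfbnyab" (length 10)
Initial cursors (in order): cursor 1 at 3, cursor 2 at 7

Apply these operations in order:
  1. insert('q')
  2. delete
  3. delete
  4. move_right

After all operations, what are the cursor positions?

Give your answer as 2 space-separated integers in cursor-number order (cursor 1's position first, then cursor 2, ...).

Answer: 3 6

Derivation:
After op 1 (insert('q')): buffer="xnuqqfbnqyab" (len 12), cursors c1@4 c2@9, authorship ...1....2...
After op 2 (delete): buffer="xnuqfbnyab" (len 10), cursors c1@3 c2@7, authorship ..........
After op 3 (delete): buffer="xnqfbyab" (len 8), cursors c1@2 c2@5, authorship ........
After op 4 (move_right): buffer="xnqfbyab" (len 8), cursors c1@3 c2@6, authorship ........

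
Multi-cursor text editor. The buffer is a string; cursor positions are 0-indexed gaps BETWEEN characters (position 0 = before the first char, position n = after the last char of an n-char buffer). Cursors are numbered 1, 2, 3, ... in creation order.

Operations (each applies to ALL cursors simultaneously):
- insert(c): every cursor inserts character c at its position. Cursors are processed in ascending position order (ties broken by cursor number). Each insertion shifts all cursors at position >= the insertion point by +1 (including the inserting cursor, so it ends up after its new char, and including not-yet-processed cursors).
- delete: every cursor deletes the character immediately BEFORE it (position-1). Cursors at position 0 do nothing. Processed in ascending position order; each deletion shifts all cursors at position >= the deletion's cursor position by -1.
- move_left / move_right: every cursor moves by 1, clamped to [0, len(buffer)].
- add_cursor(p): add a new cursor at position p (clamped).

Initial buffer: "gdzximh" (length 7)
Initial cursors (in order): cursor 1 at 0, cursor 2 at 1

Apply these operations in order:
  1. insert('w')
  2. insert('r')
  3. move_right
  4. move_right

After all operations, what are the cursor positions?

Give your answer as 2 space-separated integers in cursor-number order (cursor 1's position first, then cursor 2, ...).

Answer: 4 7

Derivation:
After op 1 (insert('w')): buffer="wgwdzximh" (len 9), cursors c1@1 c2@3, authorship 1.2......
After op 2 (insert('r')): buffer="wrgwrdzximh" (len 11), cursors c1@2 c2@5, authorship 11.22......
After op 3 (move_right): buffer="wrgwrdzximh" (len 11), cursors c1@3 c2@6, authorship 11.22......
After op 4 (move_right): buffer="wrgwrdzximh" (len 11), cursors c1@4 c2@7, authorship 11.22......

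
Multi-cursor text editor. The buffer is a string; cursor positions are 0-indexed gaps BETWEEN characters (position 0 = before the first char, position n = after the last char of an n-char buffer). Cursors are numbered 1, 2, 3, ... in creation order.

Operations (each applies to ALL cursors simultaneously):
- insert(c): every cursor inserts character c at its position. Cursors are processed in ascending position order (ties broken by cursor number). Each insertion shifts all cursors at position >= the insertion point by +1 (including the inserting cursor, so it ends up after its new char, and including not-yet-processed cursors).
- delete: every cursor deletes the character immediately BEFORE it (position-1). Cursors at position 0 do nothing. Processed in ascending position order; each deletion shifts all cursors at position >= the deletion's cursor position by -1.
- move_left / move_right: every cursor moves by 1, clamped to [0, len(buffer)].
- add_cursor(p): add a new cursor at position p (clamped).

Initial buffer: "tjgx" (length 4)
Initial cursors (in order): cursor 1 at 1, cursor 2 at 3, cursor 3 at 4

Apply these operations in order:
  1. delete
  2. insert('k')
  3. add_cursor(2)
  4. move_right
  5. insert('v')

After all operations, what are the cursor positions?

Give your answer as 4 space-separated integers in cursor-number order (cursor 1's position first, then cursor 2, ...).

Answer: 3 8 8 5

Derivation:
After op 1 (delete): buffer="j" (len 1), cursors c1@0 c2@1 c3@1, authorship .
After op 2 (insert('k')): buffer="kjkk" (len 4), cursors c1@1 c2@4 c3@4, authorship 1.23
After op 3 (add_cursor(2)): buffer="kjkk" (len 4), cursors c1@1 c4@2 c2@4 c3@4, authorship 1.23
After op 4 (move_right): buffer="kjkk" (len 4), cursors c1@2 c4@3 c2@4 c3@4, authorship 1.23
After op 5 (insert('v')): buffer="kjvkvkvv" (len 8), cursors c1@3 c4@5 c2@8 c3@8, authorship 1.124323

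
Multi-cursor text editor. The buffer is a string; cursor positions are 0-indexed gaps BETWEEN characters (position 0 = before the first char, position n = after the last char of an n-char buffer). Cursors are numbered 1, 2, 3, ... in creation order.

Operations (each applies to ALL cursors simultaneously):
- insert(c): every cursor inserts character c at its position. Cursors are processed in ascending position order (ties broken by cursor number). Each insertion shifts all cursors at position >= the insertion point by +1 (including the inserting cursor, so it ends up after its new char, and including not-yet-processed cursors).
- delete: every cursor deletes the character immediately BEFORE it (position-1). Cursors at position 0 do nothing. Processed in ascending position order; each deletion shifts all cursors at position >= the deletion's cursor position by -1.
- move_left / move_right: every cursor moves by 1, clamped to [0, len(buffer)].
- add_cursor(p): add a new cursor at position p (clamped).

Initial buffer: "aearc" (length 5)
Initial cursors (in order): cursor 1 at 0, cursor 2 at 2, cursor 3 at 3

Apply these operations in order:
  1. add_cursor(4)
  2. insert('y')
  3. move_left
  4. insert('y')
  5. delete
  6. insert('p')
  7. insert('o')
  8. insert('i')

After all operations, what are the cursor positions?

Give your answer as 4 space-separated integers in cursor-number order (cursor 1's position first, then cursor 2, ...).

After op 1 (add_cursor(4)): buffer="aearc" (len 5), cursors c1@0 c2@2 c3@3 c4@4, authorship .....
After op 2 (insert('y')): buffer="yaeyayryc" (len 9), cursors c1@1 c2@4 c3@6 c4@8, authorship 1..2.3.4.
After op 3 (move_left): buffer="yaeyayryc" (len 9), cursors c1@0 c2@3 c3@5 c4@7, authorship 1..2.3.4.
After op 4 (insert('y')): buffer="yyaeyyayyryyc" (len 13), cursors c1@1 c2@5 c3@8 c4@11, authorship 11..22.33.44.
After op 5 (delete): buffer="yaeyayryc" (len 9), cursors c1@0 c2@3 c3@5 c4@7, authorship 1..2.3.4.
After op 6 (insert('p')): buffer="pyaepyapyrpyc" (len 13), cursors c1@1 c2@5 c3@8 c4@11, authorship 11..22.33.44.
After op 7 (insert('o')): buffer="poyaepoyapoyrpoyc" (len 17), cursors c1@2 c2@7 c3@11 c4@15, authorship 111..222.333.444.
After op 8 (insert('i')): buffer="poiyaepoiyapoiyrpoiyc" (len 21), cursors c1@3 c2@9 c3@14 c4@19, authorship 1111..2222.3333.4444.

Answer: 3 9 14 19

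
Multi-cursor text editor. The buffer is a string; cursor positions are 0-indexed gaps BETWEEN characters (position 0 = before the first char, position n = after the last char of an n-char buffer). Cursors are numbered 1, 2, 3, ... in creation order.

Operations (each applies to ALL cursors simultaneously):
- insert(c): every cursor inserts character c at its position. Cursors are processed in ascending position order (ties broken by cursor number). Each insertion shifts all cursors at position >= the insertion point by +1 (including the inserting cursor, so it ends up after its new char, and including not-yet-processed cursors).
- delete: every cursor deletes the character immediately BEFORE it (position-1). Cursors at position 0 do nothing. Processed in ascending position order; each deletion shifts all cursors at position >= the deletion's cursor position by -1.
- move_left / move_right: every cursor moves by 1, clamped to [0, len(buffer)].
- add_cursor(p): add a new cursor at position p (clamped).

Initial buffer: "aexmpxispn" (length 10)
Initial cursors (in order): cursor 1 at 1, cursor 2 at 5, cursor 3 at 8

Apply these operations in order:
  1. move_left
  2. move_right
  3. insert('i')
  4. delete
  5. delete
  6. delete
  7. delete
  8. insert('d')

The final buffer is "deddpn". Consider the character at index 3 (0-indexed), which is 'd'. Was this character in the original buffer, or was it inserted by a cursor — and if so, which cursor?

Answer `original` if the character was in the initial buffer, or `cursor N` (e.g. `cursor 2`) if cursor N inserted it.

Answer: cursor 3

Derivation:
After op 1 (move_left): buffer="aexmpxispn" (len 10), cursors c1@0 c2@4 c3@7, authorship ..........
After op 2 (move_right): buffer="aexmpxispn" (len 10), cursors c1@1 c2@5 c3@8, authorship ..........
After op 3 (insert('i')): buffer="aiexmpixisipn" (len 13), cursors c1@2 c2@7 c3@11, authorship .1....2...3..
After op 4 (delete): buffer="aexmpxispn" (len 10), cursors c1@1 c2@5 c3@8, authorship ..........
After op 5 (delete): buffer="exmxipn" (len 7), cursors c1@0 c2@3 c3@5, authorship .......
After op 6 (delete): buffer="exxpn" (len 5), cursors c1@0 c2@2 c3@3, authorship .....
After op 7 (delete): buffer="epn" (len 3), cursors c1@0 c2@1 c3@1, authorship ...
After op 8 (insert('d')): buffer="deddpn" (len 6), cursors c1@1 c2@4 c3@4, authorship 1.23..
Authorship (.=original, N=cursor N): 1 . 2 3 . .
Index 3: author = 3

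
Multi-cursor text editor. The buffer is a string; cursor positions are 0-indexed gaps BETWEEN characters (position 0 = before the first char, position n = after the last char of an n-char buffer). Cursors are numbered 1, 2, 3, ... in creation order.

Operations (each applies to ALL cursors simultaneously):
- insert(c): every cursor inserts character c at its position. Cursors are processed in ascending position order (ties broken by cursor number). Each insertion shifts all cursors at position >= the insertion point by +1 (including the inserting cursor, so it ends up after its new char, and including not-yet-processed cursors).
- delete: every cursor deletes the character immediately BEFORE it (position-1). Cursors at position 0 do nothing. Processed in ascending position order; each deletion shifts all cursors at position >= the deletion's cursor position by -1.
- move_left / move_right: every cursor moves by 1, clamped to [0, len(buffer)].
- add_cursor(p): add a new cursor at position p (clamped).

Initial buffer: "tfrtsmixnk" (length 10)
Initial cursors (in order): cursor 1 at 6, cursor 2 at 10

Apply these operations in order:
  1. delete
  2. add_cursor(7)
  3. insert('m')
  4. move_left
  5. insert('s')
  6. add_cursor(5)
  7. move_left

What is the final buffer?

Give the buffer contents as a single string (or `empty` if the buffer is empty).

After op 1 (delete): buffer="tfrtsixn" (len 8), cursors c1@5 c2@8, authorship ........
After op 2 (add_cursor(7)): buffer="tfrtsixn" (len 8), cursors c1@5 c3@7 c2@8, authorship ........
After op 3 (insert('m')): buffer="tfrtsmixmnm" (len 11), cursors c1@6 c3@9 c2@11, authorship .....1..3.2
After op 4 (move_left): buffer="tfrtsmixmnm" (len 11), cursors c1@5 c3@8 c2@10, authorship .....1..3.2
After op 5 (insert('s')): buffer="tfrtssmixsmnsm" (len 14), cursors c1@6 c3@10 c2@13, authorship .....11..33.22
After op 6 (add_cursor(5)): buffer="tfrtssmixsmnsm" (len 14), cursors c4@5 c1@6 c3@10 c2@13, authorship .....11..33.22
After op 7 (move_left): buffer="tfrtssmixsmnsm" (len 14), cursors c4@4 c1@5 c3@9 c2@12, authorship .....11..33.22

Answer: tfrtssmixsmnsm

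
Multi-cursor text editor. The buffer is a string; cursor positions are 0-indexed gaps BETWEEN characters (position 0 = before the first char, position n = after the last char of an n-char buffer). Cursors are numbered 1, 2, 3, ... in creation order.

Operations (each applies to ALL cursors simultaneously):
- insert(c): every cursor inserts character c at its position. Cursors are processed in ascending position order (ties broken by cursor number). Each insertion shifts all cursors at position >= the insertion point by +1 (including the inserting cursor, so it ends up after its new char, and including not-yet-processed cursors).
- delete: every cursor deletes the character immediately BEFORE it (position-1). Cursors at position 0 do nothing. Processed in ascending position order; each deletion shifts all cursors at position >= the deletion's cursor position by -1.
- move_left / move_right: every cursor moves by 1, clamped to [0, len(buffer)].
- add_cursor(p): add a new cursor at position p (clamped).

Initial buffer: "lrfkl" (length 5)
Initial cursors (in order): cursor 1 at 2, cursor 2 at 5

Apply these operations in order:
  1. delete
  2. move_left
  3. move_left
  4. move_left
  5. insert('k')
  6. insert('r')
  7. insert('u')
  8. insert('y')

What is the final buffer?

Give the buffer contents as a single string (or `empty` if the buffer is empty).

After op 1 (delete): buffer="lfk" (len 3), cursors c1@1 c2@3, authorship ...
After op 2 (move_left): buffer="lfk" (len 3), cursors c1@0 c2@2, authorship ...
After op 3 (move_left): buffer="lfk" (len 3), cursors c1@0 c2@1, authorship ...
After op 4 (move_left): buffer="lfk" (len 3), cursors c1@0 c2@0, authorship ...
After op 5 (insert('k')): buffer="kklfk" (len 5), cursors c1@2 c2@2, authorship 12...
After op 6 (insert('r')): buffer="kkrrlfk" (len 7), cursors c1@4 c2@4, authorship 1212...
After op 7 (insert('u')): buffer="kkrruulfk" (len 9), cursors c1@6 c2@6, authorship 121212...
After op 8 (insert('y')): buffer="kkrruuyylfk" (len 11), cursors c1@8 c2@8, authorship 12121212...

Answer: kkrruuyylfk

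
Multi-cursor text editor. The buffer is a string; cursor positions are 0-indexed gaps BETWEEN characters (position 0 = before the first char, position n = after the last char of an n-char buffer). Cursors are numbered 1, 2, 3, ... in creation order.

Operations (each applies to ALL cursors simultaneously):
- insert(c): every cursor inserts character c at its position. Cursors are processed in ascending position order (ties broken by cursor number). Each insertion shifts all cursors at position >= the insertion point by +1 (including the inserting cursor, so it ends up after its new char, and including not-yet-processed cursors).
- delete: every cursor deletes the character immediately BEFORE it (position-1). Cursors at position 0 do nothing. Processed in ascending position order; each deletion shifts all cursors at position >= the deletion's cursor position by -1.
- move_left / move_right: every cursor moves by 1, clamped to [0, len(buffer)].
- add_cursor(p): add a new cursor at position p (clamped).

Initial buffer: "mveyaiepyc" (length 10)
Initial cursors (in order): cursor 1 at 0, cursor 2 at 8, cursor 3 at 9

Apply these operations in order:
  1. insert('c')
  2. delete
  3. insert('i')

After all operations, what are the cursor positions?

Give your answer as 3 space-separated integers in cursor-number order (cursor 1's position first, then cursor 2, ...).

After op 1 (insert('c')): buffer="cmveyaiepcycc" (len 13), cursors c1@1 c2@10 c3@12, authorship 1........2.3.
After op 2 (delete): buffer="mveyaiepyc" (len 10), cursors c1@0 c2@8 c3@9, authorship ..........
After op 3 (insert('i')): buffer="imveyaiepiyic" (len 13), cursors c1@1 c2@10 c3@12, authorship 1........2.3.

Answer: 1 10 12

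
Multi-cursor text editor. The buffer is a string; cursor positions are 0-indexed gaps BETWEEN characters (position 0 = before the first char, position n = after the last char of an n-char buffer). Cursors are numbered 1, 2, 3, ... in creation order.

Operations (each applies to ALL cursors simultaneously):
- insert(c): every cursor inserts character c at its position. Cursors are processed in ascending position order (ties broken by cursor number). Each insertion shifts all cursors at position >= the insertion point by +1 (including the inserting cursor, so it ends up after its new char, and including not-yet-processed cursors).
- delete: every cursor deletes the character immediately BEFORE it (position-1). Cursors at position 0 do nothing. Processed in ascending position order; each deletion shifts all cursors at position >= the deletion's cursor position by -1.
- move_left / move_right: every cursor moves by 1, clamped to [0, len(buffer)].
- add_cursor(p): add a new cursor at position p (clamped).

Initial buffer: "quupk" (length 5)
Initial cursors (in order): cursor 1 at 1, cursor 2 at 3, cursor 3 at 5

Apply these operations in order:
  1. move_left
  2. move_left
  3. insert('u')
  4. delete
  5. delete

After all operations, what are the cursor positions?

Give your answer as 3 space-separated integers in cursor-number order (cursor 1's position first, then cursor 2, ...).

After op 1 (move_left): buffer="quupk" (len 5), cursors c1@0 c2@2 c3@4, authorship .....
After op 2 (move_left): buffer="quupk" (len 5), cursors c1@0 c2@1 c3@3, authorship .....
After op 3 (insert('u')): buffer="uquuuupk" (len 8), cursors c1@1 c2@3 c3@6, authorship 1.2..3..
After op 4 (delete): buffer="quupk" (len 5), cursors c1@0 c2@1 c3@3, authorship .....
After op 5 (delete): buffer="upk" (len 3), cursors c1@0 c2@0 c3@1, authorship ...

Answer: 0 0 1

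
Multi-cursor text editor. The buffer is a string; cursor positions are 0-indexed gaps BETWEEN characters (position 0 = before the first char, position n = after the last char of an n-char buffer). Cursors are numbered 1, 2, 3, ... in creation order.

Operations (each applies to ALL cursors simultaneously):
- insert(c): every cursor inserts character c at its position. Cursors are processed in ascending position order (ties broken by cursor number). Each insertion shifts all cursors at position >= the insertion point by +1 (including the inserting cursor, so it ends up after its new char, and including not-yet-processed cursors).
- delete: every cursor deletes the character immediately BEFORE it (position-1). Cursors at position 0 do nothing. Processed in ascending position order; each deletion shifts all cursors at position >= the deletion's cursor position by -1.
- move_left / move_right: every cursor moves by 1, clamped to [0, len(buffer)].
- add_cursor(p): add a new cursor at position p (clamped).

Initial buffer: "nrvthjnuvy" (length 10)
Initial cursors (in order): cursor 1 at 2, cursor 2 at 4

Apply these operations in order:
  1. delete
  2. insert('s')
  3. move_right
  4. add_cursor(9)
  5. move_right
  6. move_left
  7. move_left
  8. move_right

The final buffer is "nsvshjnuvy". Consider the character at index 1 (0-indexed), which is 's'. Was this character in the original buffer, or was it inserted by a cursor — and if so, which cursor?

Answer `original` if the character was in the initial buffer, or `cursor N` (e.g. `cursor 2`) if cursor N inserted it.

After op 1 (delete): buffer="nvhjnuvy" (len 8), cursors c1@1 c2@2, authorship ........
After op 2 (insert('s')): buffer="nsvshjnuvy" (len 10), cursors c1@2 c2@4, authorship .1.2......
After op 3 (move_right): buffer="nsvshjnuvy" (len 10), cursors c1@3 c2@5, authorship .1.2......
After op 4 (add_cursor(9)): buffer="nsvshjnuvy" (len 10), cursors c1@3 c2@5 c3@9, authorship .1.2......
After op 5 (move_right): buffer="nsvshjnuvy" (len 10), cursors c1@4 c2@6 c3@10, authorship .1.2......
After op 6 (move_left): buffer="nsvshjnuvy" (len 10), cursors c1@3 c2@5 c3@9, authorship .1.2......
After op 7 (move_left): buffer="nsvshjnuvy" (len 10), cursors c1@2 c2@4 c3@8, authorship .1.2......
After op 8 (move_right): buffer="nsvshjnuvy" (len 10), cursors c1@3 c2@5 c3@9, authorship .1.2......
Authorship (.=original, N=cursor N): . 1 . 2 . . . . . .
Index 1: author = 1

Answer: cursor 1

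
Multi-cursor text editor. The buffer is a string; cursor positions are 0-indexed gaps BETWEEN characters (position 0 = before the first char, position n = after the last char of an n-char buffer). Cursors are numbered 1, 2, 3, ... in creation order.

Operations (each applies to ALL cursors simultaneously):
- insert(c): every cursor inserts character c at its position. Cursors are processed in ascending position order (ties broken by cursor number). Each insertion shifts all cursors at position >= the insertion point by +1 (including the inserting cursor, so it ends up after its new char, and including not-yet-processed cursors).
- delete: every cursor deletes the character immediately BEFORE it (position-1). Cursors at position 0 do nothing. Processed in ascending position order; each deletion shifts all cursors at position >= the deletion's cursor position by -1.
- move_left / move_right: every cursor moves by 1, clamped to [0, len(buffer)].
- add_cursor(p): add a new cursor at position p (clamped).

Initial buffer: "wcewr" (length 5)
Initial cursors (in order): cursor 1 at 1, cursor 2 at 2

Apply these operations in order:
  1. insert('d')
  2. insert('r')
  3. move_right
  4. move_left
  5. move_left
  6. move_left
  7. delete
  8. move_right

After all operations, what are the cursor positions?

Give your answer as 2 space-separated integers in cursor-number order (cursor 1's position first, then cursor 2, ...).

After op 1 (insert('d')): buffer="wdcdewr" (len 7), cursors c1@2 c2@4, authorship .1.2...
After op 2 (insert('r')): buffer="wdrcdrewr" (len 9), cursors c1@3 c2@6, authorship .11.22...
After op 3 (move_right): buffer="wdrcdrewr" (len 9), cursors c1@4 c2@7, authorship .11.22...
After op 4 (move_left): buffer="wdrcdrewr" (len 9), cursors c1@3 c2@6, authorship .11.22...
After op 5 (move_left): buffer="wdrcdrewr" (len 9), cursors c1@2 c2@5, authorship .11.22...
After op 6 (move_left): buffer="wdrcdrewr" (len 9), cursors c1@1 c2@4, authorship .11.22...
After op 7 (delete): buffer="drdrewr" (len 7), cursors c1@0 c2@2, authorship 1122...
After op 8 (move_right): buffer="drdrewr" (len 7), cursors c1@1 c2@3, authorship 1122...

Answer: 1 3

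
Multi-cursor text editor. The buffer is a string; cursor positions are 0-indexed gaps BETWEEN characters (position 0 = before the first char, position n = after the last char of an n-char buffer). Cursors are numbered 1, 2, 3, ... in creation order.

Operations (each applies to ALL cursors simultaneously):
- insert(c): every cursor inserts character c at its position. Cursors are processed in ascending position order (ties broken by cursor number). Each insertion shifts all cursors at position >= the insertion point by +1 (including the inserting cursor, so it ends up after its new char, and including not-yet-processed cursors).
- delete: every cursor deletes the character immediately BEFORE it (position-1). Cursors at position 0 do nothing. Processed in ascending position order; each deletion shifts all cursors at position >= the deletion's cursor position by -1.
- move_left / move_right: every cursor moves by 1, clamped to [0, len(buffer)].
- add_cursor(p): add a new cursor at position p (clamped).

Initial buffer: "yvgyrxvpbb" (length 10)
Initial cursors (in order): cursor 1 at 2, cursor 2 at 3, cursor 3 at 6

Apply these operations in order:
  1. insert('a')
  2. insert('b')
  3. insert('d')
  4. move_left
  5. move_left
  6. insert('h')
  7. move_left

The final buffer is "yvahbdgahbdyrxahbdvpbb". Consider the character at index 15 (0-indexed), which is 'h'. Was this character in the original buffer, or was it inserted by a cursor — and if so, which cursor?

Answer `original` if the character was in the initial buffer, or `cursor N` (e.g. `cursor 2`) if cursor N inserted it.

After op 1 (insert('a')): buffer="yvagayrxavpbb" (len 13), cursors c1@3 c2@5 c3@9, authorship ..1.2...3....
After op 2 (insert('b')): buffer="yvabgabyrxabvpbb" (len 16), cursors c1@4 c2@7 c3@12, authorship ..11.22...33....
After op 3 (insert('d')): buffer="yvabdgabdyrxabdvpbb" (len 19), cursors c1@5 c2@9 c3@15, authorship ..111.222...333....
After op 4 (move_left): buffer="yvabdgabdyrxabdvpbb" (len 19), cursors c1@4 c2@8 c3@14, authorship ..111.222...333....
After op 5 (move_left): buffer="yvabdgabdyrxabdvpbb" (len 19), cursors c1@3 c2@7 c3@13, authorship ..111.222...333....
After op 6 (insert('h')): buffer="yvahbdgahbdyrxahbdvpbb" (len 22), cursors c1@4 c2@9 c3@16, authorship ..1111.2222...3333....
After op 7 (move_left): buffer="yvahbdgahbdyrxahbdvpbb" (len 22), cursors c1@3 c2@8 c3@15, authorship ..1111.2222...3333....
Authorship (.=original, N=cursor N): . . 1 1 1 1 . 2 2 2 2 . . . 3 3 3 3 . . . .
Index 15: author = 3

Answer: cursor 3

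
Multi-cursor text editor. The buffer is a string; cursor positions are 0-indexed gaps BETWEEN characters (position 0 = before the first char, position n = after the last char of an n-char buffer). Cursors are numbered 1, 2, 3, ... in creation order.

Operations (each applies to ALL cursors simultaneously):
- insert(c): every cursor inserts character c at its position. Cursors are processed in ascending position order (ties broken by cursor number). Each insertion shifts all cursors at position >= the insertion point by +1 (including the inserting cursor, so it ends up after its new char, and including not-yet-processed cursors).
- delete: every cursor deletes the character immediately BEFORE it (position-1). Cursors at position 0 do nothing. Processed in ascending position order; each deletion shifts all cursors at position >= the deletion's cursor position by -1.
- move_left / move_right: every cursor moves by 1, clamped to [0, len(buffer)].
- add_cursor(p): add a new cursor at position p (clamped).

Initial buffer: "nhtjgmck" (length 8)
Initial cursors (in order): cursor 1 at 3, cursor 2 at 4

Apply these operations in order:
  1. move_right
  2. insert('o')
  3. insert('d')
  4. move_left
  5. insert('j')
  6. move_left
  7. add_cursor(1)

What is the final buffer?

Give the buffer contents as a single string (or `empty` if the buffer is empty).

Answer: nhtjojdgojdmck

Derivation:
After op 1 (move_right): buffer="nhtjgmck" (len 8), cursors c1@4 c2@5, authorship ........
After op 2 (insert('o')): buffer="nhtjogomck" (len 10), cursors c1@5 c2@7, authorship ....1.2...
After op 3 (insert('d')): buffer="nhtjodgodmck" (len 12), cursors c1@6 c2@9, authorship ....11.22...
After op 4 (move_left): buffer="nhtjodgodmck" (len 12), cursors c1@5 c2@8, authorship ....11.22...
After op 5 (insert('j')): buffer="nhtjojdgojdmck" (len 14), cursors c1@6 c2@10, authorship ....111.222...
After op 6 (move_left): buffer="nhtjojdgojdmck" (len 14), cursors c1@5 c2@9, authorship ....111.222...
After op 7 (add_cursor(1)): buffer="nhtjojdgojdmck" (len 14), cursors c3@1 c1@5 c2@9, authorship ....111.222...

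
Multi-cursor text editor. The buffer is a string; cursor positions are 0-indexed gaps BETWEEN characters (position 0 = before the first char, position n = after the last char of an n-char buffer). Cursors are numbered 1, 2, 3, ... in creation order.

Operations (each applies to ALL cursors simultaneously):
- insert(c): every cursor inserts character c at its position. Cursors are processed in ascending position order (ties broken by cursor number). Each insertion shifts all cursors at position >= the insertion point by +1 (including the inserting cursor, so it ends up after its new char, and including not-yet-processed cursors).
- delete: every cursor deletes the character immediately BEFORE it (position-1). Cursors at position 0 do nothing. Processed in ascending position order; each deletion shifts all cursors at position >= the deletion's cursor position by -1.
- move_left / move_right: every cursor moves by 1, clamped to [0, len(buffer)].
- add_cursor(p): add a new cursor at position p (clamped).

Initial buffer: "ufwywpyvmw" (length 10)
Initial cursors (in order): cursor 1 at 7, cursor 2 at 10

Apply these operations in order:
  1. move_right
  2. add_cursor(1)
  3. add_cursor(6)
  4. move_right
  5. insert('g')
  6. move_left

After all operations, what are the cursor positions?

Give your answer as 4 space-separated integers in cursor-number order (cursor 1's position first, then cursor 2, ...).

Answer: 11 13 2 8

Derivation:
After op 1 (move_right): buffer="ufwywpyvmw" (len 10), cursors c1@8 c2@10, authorship ..........
After op 2 (add_cursor(1)): buffer="ufwywpyvmw" (len 10), cursors c3@1 c1@8 c2@10, authorship ..........
After op 3 (add_cursor(6)): buffer="ufwywpyvmw" (len 10), cursors c3@1 c4@6 c1@8 c2@10, authorship ..........
After op 4 (move_right): buffer="ufwywpyvmw" (len 10), cursors c3@2 c4@7 c1@9 c2@10, authorship ..........
After op 5 (insert('g')): buffer="ufgwywpygvmgwg" (len 14), cursors c3@3 c4@9 c1@12 c2@14, authorship ..3.....4..1.2
After op 6 (move_left): buffer="ufgwywpygvmgwg" (len 14), cursors c3@2 c4@8 c1@11 c2@13, authorship ..3.....4..1.2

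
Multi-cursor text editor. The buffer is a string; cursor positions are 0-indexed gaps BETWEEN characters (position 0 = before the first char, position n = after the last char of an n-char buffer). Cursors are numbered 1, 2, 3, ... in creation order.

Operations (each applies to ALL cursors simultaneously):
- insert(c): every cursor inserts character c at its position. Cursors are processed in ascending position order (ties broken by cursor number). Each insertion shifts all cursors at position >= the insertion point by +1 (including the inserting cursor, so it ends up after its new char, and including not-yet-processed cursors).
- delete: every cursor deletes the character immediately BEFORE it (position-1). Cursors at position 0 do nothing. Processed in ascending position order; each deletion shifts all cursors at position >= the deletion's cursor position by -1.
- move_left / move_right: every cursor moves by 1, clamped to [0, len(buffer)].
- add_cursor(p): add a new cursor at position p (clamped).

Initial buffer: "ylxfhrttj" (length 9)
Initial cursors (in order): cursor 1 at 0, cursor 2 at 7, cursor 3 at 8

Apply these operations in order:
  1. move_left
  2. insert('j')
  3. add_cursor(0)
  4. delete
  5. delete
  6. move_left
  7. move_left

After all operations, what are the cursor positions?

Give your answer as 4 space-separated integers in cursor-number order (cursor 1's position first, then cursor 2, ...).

Answer: 0 3 3 0

Derivation:
After op 1 (move_left): buffer="ylxfhrttj" (len 9), cursors c1@0 c2@6 c3@7, authorship .........
After op 2 (insert('j')): buffer="jylxfhrjtjtj" (len 12), cursors c1@1 c2@8 c3@10, authorship 1......2.3..
After op 3 (add_cursor(0)): buffer="jylxfhrjtjtj" (len 12), cursors c4@0 c1@1 c2@8 c3@10, authorship 1......2.3..
After op 4 (delete): buffer="ylxfhrttj" (len 9), cursors c1@0 c4@0 c2@6 c3@7, authorship .........
After op 5 (delete): buffer="ylxfhtj" (len 7), cursors c1@0 c4@0 c2@5 c3@5, authorship .......
After op 6 (move_left): buffer="ylxfhtj" (len 7), cursors c1@0 c4@0 c2@4 c3@4, authorship .......
After op 7 (move_left): buffer="ylxfhtj" (len 7), cursors c1@0 c4@0 c2@3 c3@3, authorship .......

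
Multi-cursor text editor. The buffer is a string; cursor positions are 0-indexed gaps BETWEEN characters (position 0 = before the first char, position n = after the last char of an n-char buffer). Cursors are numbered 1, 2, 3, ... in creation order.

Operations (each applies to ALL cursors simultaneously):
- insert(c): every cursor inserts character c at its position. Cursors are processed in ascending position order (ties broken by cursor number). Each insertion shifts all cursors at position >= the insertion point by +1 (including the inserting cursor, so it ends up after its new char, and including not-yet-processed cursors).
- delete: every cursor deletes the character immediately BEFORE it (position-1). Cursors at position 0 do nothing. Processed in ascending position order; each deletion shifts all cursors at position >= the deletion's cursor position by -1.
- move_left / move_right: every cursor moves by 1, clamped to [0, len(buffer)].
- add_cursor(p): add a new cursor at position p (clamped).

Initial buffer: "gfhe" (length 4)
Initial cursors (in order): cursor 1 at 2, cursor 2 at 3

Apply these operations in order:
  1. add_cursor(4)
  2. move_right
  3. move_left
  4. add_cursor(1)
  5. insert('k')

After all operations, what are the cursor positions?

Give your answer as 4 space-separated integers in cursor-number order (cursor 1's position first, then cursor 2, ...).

After op 1 (add_cursor(4)): buffer="gfhe" (len 4), cursors c1@2 c2@3 c3@4, authorship ....
After op 2 (move_right): buffer="gfhe" (len 4), cursors c1@3 c2@4 c3@4, authorship ....
After op 3 (move_left): buffer="gfhe" (len 4), cursors c1@2 c2@3 c3@3, authorship ....
After op 4 (add_cursor(1)): buffer="gfhe" (len 4), cursors c4@1 c1@2 c2@3 c3@3, authorship ....
After op 5 (insert('k')): buffer="gkfkhkke" (len 8), cursors c4@2 c1@4 c2@7 c3@7, authorship .4.1.23.

Answer: 4 7 7 2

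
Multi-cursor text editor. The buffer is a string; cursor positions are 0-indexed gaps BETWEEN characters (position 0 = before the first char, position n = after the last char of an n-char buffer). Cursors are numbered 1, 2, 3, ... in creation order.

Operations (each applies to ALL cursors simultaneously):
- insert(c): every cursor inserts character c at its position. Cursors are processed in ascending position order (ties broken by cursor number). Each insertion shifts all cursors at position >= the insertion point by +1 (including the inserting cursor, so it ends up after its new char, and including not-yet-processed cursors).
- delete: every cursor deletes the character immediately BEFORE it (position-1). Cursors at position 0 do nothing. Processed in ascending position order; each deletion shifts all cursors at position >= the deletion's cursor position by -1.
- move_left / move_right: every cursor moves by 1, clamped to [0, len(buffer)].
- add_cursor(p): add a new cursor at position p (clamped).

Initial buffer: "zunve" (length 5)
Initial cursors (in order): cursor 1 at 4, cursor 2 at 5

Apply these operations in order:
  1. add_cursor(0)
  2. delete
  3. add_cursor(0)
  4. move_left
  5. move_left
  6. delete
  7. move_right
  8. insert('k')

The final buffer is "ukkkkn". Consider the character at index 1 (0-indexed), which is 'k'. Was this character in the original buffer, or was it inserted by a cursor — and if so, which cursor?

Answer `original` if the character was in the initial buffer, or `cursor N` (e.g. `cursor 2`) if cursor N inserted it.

Answer: cursor 1

Derivation:
After op 1 (add_cursor(0)): buffer="zunve" (len 5), cursors c3@0 c1@4 c2@5, authorship .....
After op 2 (delete): buffer="zun" (len 3), cursors c3@0 c1@3 c2@3, authorship ...
After op 3 (add_cursor(0)): buffer="zun" (len 3), cursors c3@0 c4@0 c1@3 c2@3, authorship ...
After op 4 (move_left): buffer="zun" (len 3), cursors c3@0 c4@0 c1@2 c2@2, authorship ...
After op 5 (move_left): buffer="zun" (len 3), cursors c3@0 c4@0 c1@1 c2@1, authorship ...
After op 6 (delete): buffer="un" (len 2), cursors c1@0 c2@0 c3@0 c4@0, authorship ..
After op 7 (move_right): buffer="un" (len 2), cursors c1@1 c2@1 c3@1 c4@1, authorship ..
After op 8 (insert('k')): buffer="ukkkkn" (len 6), cursors c1@5 c2@5 c3@5 c4@5, authorship .1234.
Authorship (.=original, N=cursor N): . 1 2 3 4 .
Index 1: author = 1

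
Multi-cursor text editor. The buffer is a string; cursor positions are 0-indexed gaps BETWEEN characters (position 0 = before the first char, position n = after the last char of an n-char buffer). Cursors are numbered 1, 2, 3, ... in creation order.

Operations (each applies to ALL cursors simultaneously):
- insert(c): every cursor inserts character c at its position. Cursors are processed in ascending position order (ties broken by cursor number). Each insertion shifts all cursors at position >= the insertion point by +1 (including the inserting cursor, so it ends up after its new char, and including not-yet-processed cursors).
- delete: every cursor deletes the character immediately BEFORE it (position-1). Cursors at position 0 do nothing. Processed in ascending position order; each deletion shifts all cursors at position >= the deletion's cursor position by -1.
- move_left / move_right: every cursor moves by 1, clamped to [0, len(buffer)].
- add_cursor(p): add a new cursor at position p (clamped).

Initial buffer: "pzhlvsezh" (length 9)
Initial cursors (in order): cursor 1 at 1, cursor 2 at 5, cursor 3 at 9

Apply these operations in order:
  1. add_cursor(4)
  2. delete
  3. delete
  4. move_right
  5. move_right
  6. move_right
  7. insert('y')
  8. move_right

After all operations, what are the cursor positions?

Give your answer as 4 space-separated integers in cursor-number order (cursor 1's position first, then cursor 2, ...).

After op 1 (add_cursor(4)): buffer="pzhlvsezh" (len 9), cursors c1@1 c4@4 c2@5 c3@9, authorship .........
After op 2 (delete): buffer="zhsez" (len 5), cursors c1@0 c2@2 c4@2 c3@5, authorship .....
After op 3 (delete): buffer="se" (len 2), cursors c1@0 c2@0 c4@0 c3@2, authorship ..
After op 4 (move_right): buffer="se" (len 2), cursors c1@1 c2@1 c4@1 c3@2, authorship ..
After op 5 (move_right): buffer="se" (len 2), cursors c1@2 c2@2 c3@2 c4@2, authorship ..
After op 6 (move_right): buffer="se" (len 2), cursors c1@2 c2@2 c3@2 c4@2, authorship ..
After op 7 (insert('y')): buffer="seyyyy" (len 6), cursors c1@6 c2@6 c3@6 c4@6, authorship ..1234
After op 8 (move_right): buffer="seyyyy" (len 6), cursors c1@6 c2@6 c3@6 c4@6, authorship ..1234

Answer: 6 6 6 6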